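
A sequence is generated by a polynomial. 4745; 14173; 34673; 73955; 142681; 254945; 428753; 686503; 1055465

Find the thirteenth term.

4386233

9428, 20500, 39282, 68726, 112264, 173808, 257750, 368962
11072, 18782, 29444, 43538, 61544, 83942, 111212
7710, 10662, 14094, 18006, 22398, 27270
2952, 3432, 3912, 4392, 4872
480, 480, 480, 480
Constant fifth difference = 480, so extend:
4872 + 480 = 5352;  27270 + 5352 = 32622;  111212 + 32622 = 143834;  368962 + 143834 = 512796;  1055465 + 512796 = 1568261
5352 + 480 = 5832;  32622 + 5832 = 38454;  143834 + 38454 = 182288;  512796 + 182288 = 695084;  1568261 + 695084 = 2263345
5832 + 480 = 6312;  38454 + 6312 = 44766;  182288 + 44766 = 227054;  695084 + 227054 = 922138;  2263345 + 922138 = 3185483
6312 + 480 = 6792;  44766 + 6792 = 51558;  227054 + 51558 = 278612;  922138 + 278612 = 1200750;  3185483 + 1200750 = 4386233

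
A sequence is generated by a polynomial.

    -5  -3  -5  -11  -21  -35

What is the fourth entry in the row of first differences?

-10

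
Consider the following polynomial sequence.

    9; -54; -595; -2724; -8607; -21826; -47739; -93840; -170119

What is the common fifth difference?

First differences: -63, -541, -2129, -5883, -13219, -25913, -46101, -76279
Second differences: -478, -1588, -3754, -7336, -12694, -20188, -30178
Third differences: -1110, -2166, -3582, -5358, -7494, -9990
Fourth differences: -1056, -1416, -1776, -2136, -2496
Fifth differences: -360, -360, -360, -360

-360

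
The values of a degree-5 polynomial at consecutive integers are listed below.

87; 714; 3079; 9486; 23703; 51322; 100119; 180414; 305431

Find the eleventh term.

Δ: 627  2365  6407  14217  27619  48797  80295  125017
Δ²: 1738  4042  7810  13402  21178  31498  44722
Δ³: 2304  3768  5592  7776  10320  13224
Δ⁴: 1464  1824  2184  2544  2904
Δ⁵: 360  360  360  360
Fifth differences constant at 360.
2904 + 360 = 3264;  13224 + 3264 = 16488;  44722 + 16488 = 61210;  125017 + 61210 = 186227;  305431 + 186227 = 491658
3264 + 360 = 3624;  16488 + 3624 = 20112;  61210 + 20112 = 81322;  186227 + 81322 = 267549;  491658 + 267549 = 759207

759207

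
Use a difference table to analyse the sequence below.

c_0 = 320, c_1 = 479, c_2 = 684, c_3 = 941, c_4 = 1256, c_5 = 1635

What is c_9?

3911

159 , 205 , 257 , 315 , 379
46 , 52 , 58 , 64
6 , 6 , 6
The third differences are constant (6).
64 + 6 = 70;  379 + 70 = 449;  1635 + 449 = 2084
70 + 6 = 76;  449 + 76 = 525;  2084 + 525 = 2609
76 + 6 = 82;  525 + 82 = 607;  2609 + 607 = 3216
82 + 6 = 88;  607 + 88 = 695;  3216 + 695 = 3911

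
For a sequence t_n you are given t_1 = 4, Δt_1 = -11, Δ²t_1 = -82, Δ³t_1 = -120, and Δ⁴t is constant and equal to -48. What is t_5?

-1060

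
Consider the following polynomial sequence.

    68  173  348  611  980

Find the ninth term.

3876

105, 175, 263, 369
70, 88, 106
18, 18
Third differences constant at 18.
106 + 18 = 124;  369 + 124 = 493;  980 + 493 = 1473
124 + 18 = 142;  493 + 142 = 635;  1473 + 635 = 2108
142 + 18 = 160;  635 + 160 = 795;  2108 + 795 = 2903
160 + 18 = 178;  795 + 178 = 973;  2903 + 973 = 3876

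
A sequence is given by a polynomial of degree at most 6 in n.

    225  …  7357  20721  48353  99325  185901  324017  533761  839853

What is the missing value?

Using the last 8 terms:
First differences: 13364, 27632, 50972, 86576, 138116, 209744, 306092
Second differences: 14268, 23340, 35604, 51540, 71628, 96348
Third differences: 9072, 12264, 15936, 20088, 24720
Fourth differences: 3192, 3672, 4152, 4632
Fifth differences: 480, 480, 480
Constant fifth difference = 480.
Extend backward: 3192 − 480 = 2712;  9072 − 2712 = 6360;  14268 − 6360 = 7908;  13364 − 7908 = 5456;  7357 − 5456 = 1901

1901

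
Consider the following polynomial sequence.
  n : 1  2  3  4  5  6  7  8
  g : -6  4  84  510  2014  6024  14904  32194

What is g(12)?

310854

D1: 10  80  426  1504  4010  8880  17290
D2: 70  346  1078  2506  4870  8410
D3: 276  732  1428  2364  3540
D4: 456  696  936  1176
D5: 240  240  240
The fifth differences are constant (240).
1176 + 240 = 1416;  3540 + 1416 = 4956;  8410 + 4956 = 13366;  17290 + 13366 = 30656;  32194 + 30656 = 62850
1416 + 240 = 1656;  4956 + 1656 = 6612;  13366 + 6612 = 19978;  30656 + 19978 = 50634;  62850 + 50634 = 113484
1656 + 240 = 1896;  6612 + 1896 = 8508;  19978 + 8508 = 28486;  50634 + 28486 = 79120;  113484 + 79120 = 192604
1896 + 240 = 2136;  8508 + 2136 = 10644;  28486 + 10644 = 39130;  79120 + 39130 = 118250;  192604 + 118250 = 310854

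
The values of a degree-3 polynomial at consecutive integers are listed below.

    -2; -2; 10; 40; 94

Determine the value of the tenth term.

934

Δ: 0, 12, 30, 54
Δ²: 12, 18, 24
Δ³: 6, 6
Third differences constant at 6.
24 + 6 = 30;  54 + 30 = 84;  94 + 84 = 178
30 + 6 = 36;  84 + 36 = 120;  178 + 120 = 298
36 + 6 = 42;  120 + 42 = 162;  298 + 162 = 460
42 + 6 = 48;  162 + 48 = 210;  460 + 210 = 670
48 + 6 = 54;  210 + 54 = 264;  670 + 264 = 934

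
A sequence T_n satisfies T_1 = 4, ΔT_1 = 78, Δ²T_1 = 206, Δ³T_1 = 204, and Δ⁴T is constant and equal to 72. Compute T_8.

Build the table forward from the leading diagonal:
Fourth differences: 72, 72, 72, 72, 72, 72, 72, 72
Third differences: 204, 276, 348, 420, 492, 564, 636, 708
Second differences: 206, 410, 686, 1034, 1454, 1946, 2510, 3146
First differences: 78, 284, 694, 1380, 2414, 3868, 5814, 8324
T: 4, 82, 366, 1060, 2440, 4854, 8722, 14536

14536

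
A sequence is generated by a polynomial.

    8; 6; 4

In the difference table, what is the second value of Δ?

-2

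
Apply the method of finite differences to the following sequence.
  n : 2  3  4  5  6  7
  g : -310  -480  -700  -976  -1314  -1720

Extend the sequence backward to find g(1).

-184

D1: -170, -220, -276, -338, -406
D2: -50, -56, -62, -68
D3: -6, -6, -6
The third differences are constant at -6.
Work back: -50 + 6 = -44;  -170 + 44 = -126;  -310 + 126 = -184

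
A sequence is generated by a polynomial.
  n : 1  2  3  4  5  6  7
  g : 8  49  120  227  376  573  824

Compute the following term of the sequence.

First differences: 41, 71, 107, 149, 197, 251
Second differences: 30, 36, 42, 48, 54
Third differences: 6, 6, 6, 6
Constant third difference = 6, so extend:
54 + 6 = 60;  251 + 60 = 311;  824 + 311 = 1135

1135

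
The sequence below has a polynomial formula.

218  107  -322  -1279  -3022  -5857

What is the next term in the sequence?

D1: -111, -429, -957, -1743, -2835
D2: -318, -528, -786, -1092
D3: -210, -258, -306
D4: -48, -48
Constant fourth difference = -48, so extend:
-306 − 48 = -354;  -1092 − 354 = -1446;  -2835 − 1446 = -4281;  -5857 − 4281 = -10138

-10138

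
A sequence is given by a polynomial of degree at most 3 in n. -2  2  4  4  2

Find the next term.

-2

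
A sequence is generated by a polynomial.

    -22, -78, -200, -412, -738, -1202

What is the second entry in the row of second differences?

-90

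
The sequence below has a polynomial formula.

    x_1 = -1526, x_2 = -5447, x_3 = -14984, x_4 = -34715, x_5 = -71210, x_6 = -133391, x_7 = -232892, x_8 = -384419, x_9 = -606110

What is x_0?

-275

D1: -3921, -9537, -19731, -36495, -62181, -99501, -151527, -221691
D2: -5616, -10194, -16764, -25686, -37320, -52026, -70164
D3: -4578, -6570, -8922, -11634, -14706, -18138
D4: -1992, -2352, -2712, -3072, -3432
D5: -360, -360, -360, -360
The fifth differences are constant at -360.
Work back: -1992 + 360 = -1632;  -4578 + 1632 = -2946;  -5616 + 2946 = -2670;  -3921 + 2670 = -1251;  -1526 + 1251 = -275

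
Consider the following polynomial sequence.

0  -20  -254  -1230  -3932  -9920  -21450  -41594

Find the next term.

-74360

Δ: -20 , -234 , -976 , -2702 , -5988 , -11530 , -20144
Δ²: -214 , -742 , -1726 , -3286 , -5542 , -8614
Δ³: -528 , -984 , -1560 , -2256 , -3072
Δ⁴: -456 , -576 , -696 , -816
Δ⁵: -120 , -120 , -120
The fifth differences are constant (-120).
-816 − 120 = -936;  -3072 − 936 = -4008;  -8614 − 4008 = -12622;  -20144 − 12622 = -32766;  -41594 − 32766 = -74360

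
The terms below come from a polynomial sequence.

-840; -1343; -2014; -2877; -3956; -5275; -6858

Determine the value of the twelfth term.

-19573

Δ: -503, -671, -863, -1079, -1319, -1583
Δ²: -168, -192, -216, -240, -264
Δ³: -24, -24, -24, -24
The third differences are constant (-24).
-264 − 24 = -288;  -1583 − 288 = -1871;  -6858 − 1871 = -8729
-288 − 24 = -312;  -1871 − 312 = -2183;  -8729 − 2183 = -10912
-312 − 24 = -336;  -2183 − 336 = -2519;  -10912 − 2519 = -13431
-336 − 24 = -360;  -2519 − 360 = -2879;  -13431 − 2879 = -16310
-360 − 24 = -384;  -2879 − 384 = -3263;  -16310 − 3263 = -19573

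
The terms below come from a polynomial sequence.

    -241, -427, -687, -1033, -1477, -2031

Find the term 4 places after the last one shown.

First differences: -186, -260, -346, -444, -554
Second differences: -74, -86, -98, -110
Third differences: -12, -12, -12
Constant third difference = -12, so extend:
-110 − 12 = -122;  -554 − 122 = -676;  -2031 − 676 = -2707
-122 − 12 = -134;  -676 − 134 = -810;  -2707 − 810 = -3517
-134 − 12 = -146;  -810 − 146 = -956;  -3517 − 956 = -4473
-146 − 12 = -158;  -956 − 158 = -1114;  -4473 − 1114 = -5587

-5587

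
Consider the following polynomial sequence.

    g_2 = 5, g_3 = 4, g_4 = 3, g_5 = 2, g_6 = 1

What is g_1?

Δ: -1  -1  -1  -1
The first differences are constant at -1.
Work back: 5 + 1 = 6

6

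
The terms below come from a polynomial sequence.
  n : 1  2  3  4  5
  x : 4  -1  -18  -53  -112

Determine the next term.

First differences: -5 , -17 , -35 , -59
Second differences: -12 , -18 , -24
Third differences: -6 , -6
Constant third difference = -6, so extend:
-24 − 6 = -30;  -59 − 30 = -89;  -112 − 89 = -201

-201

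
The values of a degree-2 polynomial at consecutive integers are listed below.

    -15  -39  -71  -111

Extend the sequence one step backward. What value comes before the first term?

1

Δ: -24, -32, -40
Δ²: -8, -8
The second differences are constant at -8.
Work back: -24 + 8 = -16;  -15 + 16 = 1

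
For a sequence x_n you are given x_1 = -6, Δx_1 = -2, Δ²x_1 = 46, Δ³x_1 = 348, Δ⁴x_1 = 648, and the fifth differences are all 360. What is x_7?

19512

Build the table forward from the leading diagonal:
Δ⁵: 360, 360, 360, 360, 360, 360, 360
Δ⁴: 648, 1008, 1368, 1728, 2088, 2448, 2808
Δ³: 348, 996, 2004, 3372, 5100, 7188, 9636
Δ²: 46, 394, 1390, 3394, 6766, 11866, 19054
Δ: -2, 44, 438, 1828, 5222, 11988, 23854
x: -6, -8, 36, 474, 2302, 7524, 19512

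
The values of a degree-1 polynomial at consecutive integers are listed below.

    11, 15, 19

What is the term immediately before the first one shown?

D1: 4, 4
The first differences are constant at 4.
Work back: 11 − 4 = 7

7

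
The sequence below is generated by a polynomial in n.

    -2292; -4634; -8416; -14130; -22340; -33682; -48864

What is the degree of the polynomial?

D1: -2342, -3782, -5714, -8210, -11342, -15182
D2: -1440, -1932, -2496, -3132, -3840
D3: -492, -564, -636, -708
D4: -72, -72, -72
The fourth differences are constant, so the polynomial has degree 4.

4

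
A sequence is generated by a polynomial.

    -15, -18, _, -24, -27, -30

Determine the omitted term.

-21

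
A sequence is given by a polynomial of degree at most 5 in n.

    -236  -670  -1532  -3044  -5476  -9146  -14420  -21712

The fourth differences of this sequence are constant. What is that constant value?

D1: -434, -862, -1512, -2432, -3670, -5274, -7292
D2: -428, -650, -920, -1238, -1604, -2018
D3: -222, -270, -318, -366, -414
D4: -48, -48, -48, -48

-48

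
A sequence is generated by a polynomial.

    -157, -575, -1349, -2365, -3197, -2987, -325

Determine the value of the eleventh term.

D1: -418, -774, -1016, -832, 210, 2662
D2: -356, -242, 184, 1042, 2452
D3: 114, 426, 858, 1410
D4: 312, 432, 552
D5: 120, 120
Constant fifth difference = 120, so extend:
552 + 120 = 672;  1410 + 672 = 2082;  2452 + 2082 = 4534;  2662 + 4534 = 7196;  -325 + 7196 = 6871
672 + 120 = 792;  2082 + 792 = 2874;  4534 + 2874 = 7408;  7196 + 7408 = 14604;  6871 + 14604 = 21475
792 + 120 = 912;  2874 + 912 = 3786;  7408 + 3786 = 11194;  14604 + 11194 = 25798;  21475 + 25798 = 47273
912 + 120 = 1032;  3786 + 1032 = 4818;  11194 + 4818 = 16012;  25798 + 16012 = 41810;  47273 + 41810 = 89083

89083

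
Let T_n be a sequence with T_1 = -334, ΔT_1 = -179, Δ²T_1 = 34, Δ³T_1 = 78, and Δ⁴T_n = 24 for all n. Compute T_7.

1022

Build the table forward from the leading diagonal:
D4: 24, 24, 24, 24, 24, 24, 24
D3: 78, 102, 126, 150, 174, 198, 222
D2: 34, 112, 214, 340, 490, 664, 862
D1: -179, -145, -33, 181, 521, 1011, 1675
T: -334, -513, -658, -691, -510, 11, 1022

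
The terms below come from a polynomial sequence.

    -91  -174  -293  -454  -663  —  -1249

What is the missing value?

-926

Using the first 5 terms:
-83, -119, -161, -209
-36, -42, -48
-6, -6
Constant third difference = -6.
Extend forward: -48 − 6 = -54;  -209 − 54 = -263;  -663 − 263 = -926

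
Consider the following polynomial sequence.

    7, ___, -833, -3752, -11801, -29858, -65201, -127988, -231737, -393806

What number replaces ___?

-86

Using the last 8 terms:
-2919, -8049, -18057, -35343, -62787, -103749, -162069
-5130, -10008, -17286, -27444, -40962, -58320
-4878, -7278, -10158, -13518, -17358
-2400, -2880, -3360, -3840
-480, -480, -480
Constant fifth difference = -480.
Extend backward: -2400 + 480 = -1920;  -4878 + 1920 = -2958;  -5130 + 2958 = -2172;  -2919 + 2172 = -747;  -833 + 747 = -86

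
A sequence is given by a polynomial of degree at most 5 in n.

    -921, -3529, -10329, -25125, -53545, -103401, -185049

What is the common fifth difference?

-360

D1: -2608, -6800, -14796, -28420, -49856, -81648
D2: -4192, -7996, -13624, -21436, -31792
D3: -3804, -5628, -7812, -10356
D4: -1824, -2184, -2544
D5: -360, -360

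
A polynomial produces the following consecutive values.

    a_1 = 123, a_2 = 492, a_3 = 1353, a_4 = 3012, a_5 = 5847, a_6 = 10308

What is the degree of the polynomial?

4

D1: 369, 861, 1659, 2835, 4461
D2: 492, 798, 1176, 1626
D3: 306, 378, 450
D4: 72, 72
The fourth differences are constant, so the polynomial has degree 4.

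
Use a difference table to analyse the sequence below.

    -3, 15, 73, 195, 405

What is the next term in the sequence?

727

D1: 18, 58, 122, 210
D2: 40, 64, 88
D3: 24, 24
Third differences constant at 24.
88 + 24 = 112;  210 + 112 = 322;  405 + 322 = 727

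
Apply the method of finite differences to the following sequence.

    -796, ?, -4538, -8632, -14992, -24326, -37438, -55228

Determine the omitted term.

-2098

Using the last 6 terms:
D1: -4094, -6360, -9334, -13112, -17790
D2: -2266, -2974, -3778, -4678
D3: -708, -804, -900
D4: -96, -96
Constant fourth difference = -96.
Extend backward: -708 + 96 = -612;  -2266 + 612 = -1654;  -4094 + 1654 = -2440;  -4538 + 2440 = -2098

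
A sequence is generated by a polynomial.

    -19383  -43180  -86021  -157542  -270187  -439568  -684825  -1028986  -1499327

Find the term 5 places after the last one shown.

-7041112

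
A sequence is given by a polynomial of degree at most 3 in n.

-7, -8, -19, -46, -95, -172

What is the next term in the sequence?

-283

D1: -1, -11, -27, -49, -77
D2: -10, -16, -22, -28
D3: -6, -6, -6
The third differences are constant (-6).
-28 − 6 = -34;  -77 − 34 = -111;  -172 − 111 = -283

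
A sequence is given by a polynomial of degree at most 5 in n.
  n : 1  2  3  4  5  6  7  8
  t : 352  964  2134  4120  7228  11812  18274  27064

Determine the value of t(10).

Δ: 612  1170  1986  3108  4584  6462  8790
Δ²: 558  816  1122  1476  1878  2328
Δ³: 258  306  354  402  450
Δ⁴: 48  48  48  48
Constant fourth difference = 48, so extend:
450 + 48 = 498;  2328 + 498 = 2826;  8790 + 2826 = 11616;  27064 + 11616 = 38680
498 + 48 = 546;  2826 + 546 = 3372;  11616 + 3372 = 14988;  38680 + 14988 = 53668

53668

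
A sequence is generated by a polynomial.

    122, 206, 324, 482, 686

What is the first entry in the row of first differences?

84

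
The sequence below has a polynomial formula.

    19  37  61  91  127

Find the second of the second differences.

6

First differences: 18, 24, 30, 36
Second differences: 6, 6, 6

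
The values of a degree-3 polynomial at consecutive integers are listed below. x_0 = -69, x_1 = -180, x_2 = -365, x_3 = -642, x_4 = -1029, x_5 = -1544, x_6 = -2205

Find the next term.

Δ: -111, -185, -277, -387, -515, -661
Δ²: -74, -92, -110, -128, -146
Δ³: -18, -18, -18, -18
Third differences constant at -18.
-146 − 18 = -164;  -661 − 164 = -825;  -2205 − 825 = -3030

-3030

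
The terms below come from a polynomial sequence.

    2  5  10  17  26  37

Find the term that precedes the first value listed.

1

Δ: 3, 5, 7, 9, 11
Δ²: 2, 2, 2, 2
The second differences are constant at 2.
Work back: 3 − 2 = 1;  2 − 1 = 1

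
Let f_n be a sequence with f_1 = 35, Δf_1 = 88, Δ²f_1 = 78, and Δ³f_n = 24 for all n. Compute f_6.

Build the table forward from the leading diagonal:
Third differences: 24  24  24  24  24  24
Second differences: 78  102  126  150  174  198
First differences: 88  166  268  394  544  718
f: 35  123  289  557  951  1495

1495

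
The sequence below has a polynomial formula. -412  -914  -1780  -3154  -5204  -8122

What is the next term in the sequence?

-12124

Δ: -502, -866, -1374, -2050, -2918
Δ²: -364, -508, -676, -868
Δ³: -144, -168, -192
Δ⁴: -24, -24
Fourth differences constant at -24.
-192 − 24 = -216;  -868 − 216 = -1084;  -2918 − 1084 = -4002;  -8122 − 4002 = -12124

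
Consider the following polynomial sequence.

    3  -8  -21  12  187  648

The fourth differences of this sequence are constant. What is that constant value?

48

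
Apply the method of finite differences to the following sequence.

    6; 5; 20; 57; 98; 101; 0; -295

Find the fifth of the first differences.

Δ: -1, 15, 37, 41, 3, -101, -295
Δ²: 16, 22, 4, -38, -104, -194
Δ³: 6, -18, -42, -66, -90
Δ⁴: -24, -24, -24, -24

3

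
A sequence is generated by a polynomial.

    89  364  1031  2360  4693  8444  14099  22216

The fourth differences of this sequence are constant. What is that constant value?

D1: 275, 667, 1329, 2333, 3751, 5655, 8117
D2: 392, 662, 1004, 1418, 1904, 2462
D3: 270, 342, 414, 486, 558
D4: 72, 72, 72, 72

72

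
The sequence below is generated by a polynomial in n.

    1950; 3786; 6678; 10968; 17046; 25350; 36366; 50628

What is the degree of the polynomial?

Δ: 1836, 2892, 4290, 6078, 8304, 11016, 14262
Δ²: 1056, 1398, 1788, 2226, 2712, 3246
Δ³: 342, 390, 438, 486, 534
Δ⁴: 48, 48, 48, 48
The fourth differences are constant, so the polynomial has degree 4.

4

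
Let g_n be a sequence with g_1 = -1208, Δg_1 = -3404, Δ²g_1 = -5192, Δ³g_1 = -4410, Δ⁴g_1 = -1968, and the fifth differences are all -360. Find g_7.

-219392

Build the table forward from the leading diagonal:
Δ⁵: -360, -360, -360, -360, -360, -360, -360
Δ⁴: -1968, -2328, -2688, -3048, -3408, -3768, -4128
Δ³: -4410, -6378, -8706, -11394, -14442, -17850, -21618
Δ²: -5192, -9602, -15980, -24686, -36080, -50522, -68372
Δ: -3404, -8596, -18198, -34178, -58864, -94944, -145466
g: -1208, -4612, -13208, -31406, -65584, -124448, -219392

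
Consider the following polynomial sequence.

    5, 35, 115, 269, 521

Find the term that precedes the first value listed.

1

30  80  154  252
50  74  98
24  24
The third differences are constant at 24.
Work back: 50 − 24 = 26;  30 − 26 = 4;  5 − 4 = 1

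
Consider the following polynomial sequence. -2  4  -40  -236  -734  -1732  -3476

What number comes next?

-6260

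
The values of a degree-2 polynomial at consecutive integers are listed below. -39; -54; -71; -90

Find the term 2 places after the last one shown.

D1: -15  -17  -19
D2: -2  -2
Second differences constant at -2.
-19 − 2 = -21;  -90 − 21 = -111
-21 − 2 = -23;  -111 − 23 = -134

-134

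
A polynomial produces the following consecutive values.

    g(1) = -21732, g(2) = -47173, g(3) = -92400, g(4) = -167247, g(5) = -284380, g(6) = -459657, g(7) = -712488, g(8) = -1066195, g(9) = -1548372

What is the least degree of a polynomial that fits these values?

D1: -25441, -45227, -74847, -117133, -175277, -252831, -353707, -482177
D2: -19786, -29620, -42286, -58144, -77554, -100876, -128470
D3: -9834, -12666, -15858, -19410, -23322, -27594
D4: -2832, -3192, -3552, -3912, -4272
D5: -360, -360, -360, -360
The fifth differences are constant, so the polynomial has degree 5.

5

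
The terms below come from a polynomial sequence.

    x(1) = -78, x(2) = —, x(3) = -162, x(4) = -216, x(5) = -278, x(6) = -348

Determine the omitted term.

-116

Using the last 4 terms:
Δ: -54  -62  -70
Δ²: -8  -8
Constant second difference = -8.
Extend backward: -54 + 8 = -46;  -162 + 46 = -116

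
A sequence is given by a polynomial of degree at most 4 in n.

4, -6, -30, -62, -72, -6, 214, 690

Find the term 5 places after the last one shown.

12160

D1: -10, -24, -32, -10, 66, 220, 476
D2: -14, -8, 22, 76, 154, 256
D3: 6, 30, 54, 78, 102
D4: 24, 24, 24, 24
Constant fourth difference = 24, so extend:
102 + 24 = 126;  256 + 126 = 382;  476 + 382 = 858;  690 + 858 = 1548
126 + 24 = 150;  382 + 150 = 532;  858 + 532 = 1390;  1548 + 1390 = 2938
150 + 24 = 174;  532 + 174 = 706;  1390 + 706 = 2096;  2938 + 2096 = 5034
174 + 24 = 198;  706 + 198 = 904;  2096 + 904 = 3000;  5034 + 3000 = 8034
198 + 24 = 222;  904 + 222 = 1126;  3000 + 1126 = 4126;  8034 + 4126 = 12160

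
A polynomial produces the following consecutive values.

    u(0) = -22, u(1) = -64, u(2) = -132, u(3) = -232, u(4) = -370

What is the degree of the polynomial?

3

First differences: -42, -68, -100, -138
Second differences: -26, -32, -38
Third differences: -6, -6
The third differences are constant, so the polynomial has degree 3.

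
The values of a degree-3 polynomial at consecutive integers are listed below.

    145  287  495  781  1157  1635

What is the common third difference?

Δ: 142, 208, 286, 376, 478
Δ²: 66, 78, 90, 102
Δ³: 12, 12, 12

12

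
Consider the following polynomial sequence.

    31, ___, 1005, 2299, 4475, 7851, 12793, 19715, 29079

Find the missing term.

Using the last 7 terms:
First differences: 1294, 2176, 3376, 4942, 6922, 9364
Second differences: 882, 1200, 1566, 1980, 2442
Third differences: 318, 366, 414, 462
Fourth differences: 48, 48, 48
Constant fourth difference = 48.
Extend backward: 318 − 48 = 270;  882 − 270 = 612;  1294 − 612 = 682;  1005 − 682 = 323

323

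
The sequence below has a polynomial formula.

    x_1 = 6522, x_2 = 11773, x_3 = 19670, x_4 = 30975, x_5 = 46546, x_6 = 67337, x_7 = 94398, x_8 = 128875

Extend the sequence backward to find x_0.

Δ: 5251, 7897, 11305, 15571, 20791, 27061, 34477
Δ²: 2646, 3408, 4266, 5220, 6270, 7416
Δ³: 762, 858, 954, 1050, 1146
Δ⁴: 96, 96, 96, 96
The fourth differences are constant at 96.
Work back: 762 − 96 = 666;  2646 − 666 = 1980;  5251 − 1980 = 3271;  6522 − 3271 = 3251

3251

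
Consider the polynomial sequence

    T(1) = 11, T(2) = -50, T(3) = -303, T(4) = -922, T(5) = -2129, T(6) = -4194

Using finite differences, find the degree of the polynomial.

4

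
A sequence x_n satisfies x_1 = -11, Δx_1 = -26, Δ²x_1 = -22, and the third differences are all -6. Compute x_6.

-421

Build the table forward from the leading diagonal:
Third differences: -6  -6  -6  -6  -6  -6
Second differences: -22  -28  -34  -40  -46  -52
First differences: -26  -48  -76  -110  -150  -196
x: -11  -37  -85  -161  -271  -421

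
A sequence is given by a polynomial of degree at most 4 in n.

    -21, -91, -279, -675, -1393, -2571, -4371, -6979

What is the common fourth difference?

-24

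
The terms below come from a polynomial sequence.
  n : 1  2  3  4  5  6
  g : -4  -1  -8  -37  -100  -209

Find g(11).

-1864

3, -7, -29, -63, -109
-10, -22, -34, -46
-12, -12, -12
Constant third difference = -12, so extend:
-46 − 12 = -58;  -109 − 58 = -167;  -209 − 167 = -376
-58 − 12 = -70;  -167 − 70 = -237;  -376 − 237 = -613
-70 − 12 = -82;  -237 − 82 = -319;  -613 − 319 = -932
-82 − 12 = -94;  -319 − 94 = -413;  -932 − 413 = -1345
-94 − 12 = -106;  -413 − 106 = -519;  -1345 − 519 = -1864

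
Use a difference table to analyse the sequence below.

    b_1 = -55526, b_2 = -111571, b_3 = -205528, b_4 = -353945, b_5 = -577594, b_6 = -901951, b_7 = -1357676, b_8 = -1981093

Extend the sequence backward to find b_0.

-24589

Δ: -56045, -93957, -148417, -223649, -324357, -455725, -623417
Δ²: -37912, -54460, -75232, -100708, -131368, -167692
Δ³: -16548, -20772, -25476, -30660, -36324
Δ⁴: -4224, -4704, -5184, -5664
Δ⁵: -480, -480, -480
The fifth differences are constant at -480.
Work back: -4224 + 480 = -3744;  -16548 + 3744 = -12804;  -37912 + 12804 = -25108;  -56045 + 25108 = -30937;  -55526 + 30937 = -24589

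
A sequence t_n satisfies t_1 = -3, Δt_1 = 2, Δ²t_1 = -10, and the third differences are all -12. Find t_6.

-213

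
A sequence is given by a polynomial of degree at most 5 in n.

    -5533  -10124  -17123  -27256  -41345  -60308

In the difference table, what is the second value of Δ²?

-3134

First differences: -4591, -6999, -10133, -14089, -18963
Second differences: -2408, -3134, -3956, -4874
Third differences: -726, -822, -918
Fourth differences: -96, -96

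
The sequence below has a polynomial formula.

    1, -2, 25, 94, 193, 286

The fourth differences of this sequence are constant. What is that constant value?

First differences: -3, 27, 69, 99, 93
Second differences: 30, 42, 30, -6
Third differences: 12, -12, -36
Fourth differences: -24, -24

-24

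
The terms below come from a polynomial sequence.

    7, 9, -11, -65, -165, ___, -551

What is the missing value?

-323

Using the first 5 terms:
Δ: 2, -20, -54, -100
Δ²: -22, -34, -46
Δ³: -12, -12
Constant third difference = -12.
Extend forward: -46 − 12 = -58;  -100 − 58 = -158;  -165 − 158 = -323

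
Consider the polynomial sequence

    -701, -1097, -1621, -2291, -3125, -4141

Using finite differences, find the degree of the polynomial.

First differences: -396, -524, -670, -834, -1016
Second differences: -128, -146, -164, -182
Third differences: -18, -18, -18
The third differences are constant, so the polynomial has degree 3.

3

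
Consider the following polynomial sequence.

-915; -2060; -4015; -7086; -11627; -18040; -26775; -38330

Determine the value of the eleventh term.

First differences: -1145 , -1955 , -3071 , -4541 , -6413 , -8735 , -11555
Second differences: -810 , -1116 , -1470 , -1872 , -2322 , -2820
Third differences: -306 , -354 , -402 , -450 , -498
Fourth differences: -48 , -48 , -48 , -48
Constant fourth difference = -48, so extend:
-498 − 48 = -546;  -2820 − 546 = -3366;  -11555 − 3366 = -14921;  -38330 − 14921 = -53251
-546 − 48 = -594;  -3366 − 594 = -3960;  -14921 − 3960 = -18881;  -53251 − 18881 = -72132
-594 − 48 = -642;  -3960 − 642 = -4602;  -18881 − 4602 = -23483;  -72132 − 23483 = -95615

-95615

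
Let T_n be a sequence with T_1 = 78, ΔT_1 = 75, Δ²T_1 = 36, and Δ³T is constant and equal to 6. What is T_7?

1188

Build the table forward from the leading diagonal:
Third differences: 6, 6, 6, 6, 6, 6, 6
Second differences: 36, 42, 48, 54, 60, 66, 72
First differences: 75, 111, 153, 201, 255, 315, 381
T: 78, 153, 264, 417, 618, 873, 1188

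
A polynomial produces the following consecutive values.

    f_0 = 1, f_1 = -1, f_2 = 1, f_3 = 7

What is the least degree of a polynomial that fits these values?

D1: -2, 2, 6
D2: 4, 4
The second differences are constant, so the polynomial has degree 2.

2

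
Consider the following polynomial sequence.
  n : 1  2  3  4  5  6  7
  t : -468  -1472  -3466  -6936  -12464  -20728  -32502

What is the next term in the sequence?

D1: -1004, -1994, -3470, -5528, -8264, -11774
D2: -990, -1476, -2058, -2736, -3510
D3: -486, -582, -678, -774
D4: -96, -96, -96
The fourth differences are constant (-96).
-774 − 96 = -870;  -3510 − 870 = -4380;  -11774 − 4380 = -16154;  -32502 − 16154 = -48656

-48656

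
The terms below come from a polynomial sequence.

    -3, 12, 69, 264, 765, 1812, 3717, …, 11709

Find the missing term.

Using the first 7 terms:
D1: 15, 57, 195, 501, 1047, 1905
D2: 42, 138, 306, 546, 858
D3: 96, 168, 240, 312
D4: 72, 72, 72
Constant fourth difference = 72.
Extend forward: 312 + 72 = 384;  858 + 384 = 1242;  1905 + 1242 = 3147;  3717 + 3147 = 6864

6864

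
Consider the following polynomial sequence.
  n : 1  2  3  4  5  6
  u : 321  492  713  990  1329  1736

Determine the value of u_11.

D1: 171  221  277  339  407
D2: 50  56  62  68
D3: 6  6  6
Third differences constant at 6.
68 + 6 = 74;  407 + 74 = 481;  1736 + 481 = 2217
74 + 6 = 80;  481 + 80 = 561;  2217 + 561 = 2778
80 + 6 = 86;  561 + 86 = 647;  2778 + 647 = 3425
86 + 6 = 92;  647 + 92 = 739;  3425 + 739 = 4164
92 + 6 = 98;  739 + 98 = 837;  4164 + 837 = 5001

5001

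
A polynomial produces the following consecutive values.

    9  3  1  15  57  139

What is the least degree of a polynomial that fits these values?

3

Δ: -6, -2, 14, 42, 82
Δ²: 4, 16, 28, 40
Δ³: 12, 12, 12
The third differences are constant, so the polynomial has degree 3.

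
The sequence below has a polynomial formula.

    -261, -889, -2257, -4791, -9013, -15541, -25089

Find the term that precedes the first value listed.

-43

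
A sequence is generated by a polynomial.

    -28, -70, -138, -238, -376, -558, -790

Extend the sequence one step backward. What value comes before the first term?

-6

First differences: -42, -68, -100, -138, -182, -232
Second differences: -26, -32, -38, -44, -50
Third differences: -6, -6, -6, -6
The third differences are constant at -6.
Work back: -26 + 6 = -20;  -42 + 20 = -22;  -28 + 22 = -6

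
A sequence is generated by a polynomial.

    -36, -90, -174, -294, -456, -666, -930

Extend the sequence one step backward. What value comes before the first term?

-6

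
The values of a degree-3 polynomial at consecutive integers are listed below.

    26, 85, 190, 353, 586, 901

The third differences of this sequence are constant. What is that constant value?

12

First differences: 59, 105, 163, 233, 315
Second differences: 46, 58, 70, 82
Third differences: 12, 12, 12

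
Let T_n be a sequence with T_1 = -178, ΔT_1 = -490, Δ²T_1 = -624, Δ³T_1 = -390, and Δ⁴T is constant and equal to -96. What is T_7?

Build the table forward from the leading diagonal:
Δ⁴: -96, -96, -96, -96, -96, -96, -96
Δ³: -390, -486, -582, -678, -774, -870, -966
Δ²: -624, -1014, -1500, -2082, -2760, -3534, -4404
Δ: -490, -1114, -2128, -3628, -5710, -8470, -12004
T: -178, -668, -1782, -3910, -7538, -13248, -21718

-21718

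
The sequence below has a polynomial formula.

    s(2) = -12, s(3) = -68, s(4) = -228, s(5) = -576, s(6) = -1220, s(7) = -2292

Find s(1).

0

-56  -160  -348  -644  -1072
-104  -188  -296  -428
-84  -108  -132
-24  -24
The fourth differences are constant at -24.
Work back: -84 + 24 = -60;  -104 + 60 = -44;  -56 + 44 = -12;  -12 + 12 = 0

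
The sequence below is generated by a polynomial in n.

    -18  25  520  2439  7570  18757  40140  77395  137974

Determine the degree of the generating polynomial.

43, 495, 1919, 5131, 11187, 21383, 37255, 60579
452, 1424, 3212, 6056, 10196, 15872, 23324
972, 1788, 2844, 4140, 5676, 7452
816, 1056, 1296, 1536, 1776
240, 240, 240, 240
The fifth differences are constant, so the polynomial has degree 5.

5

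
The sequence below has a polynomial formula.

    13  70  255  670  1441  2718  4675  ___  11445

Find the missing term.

7510

Using the first 7 terms:
First differences: 57  185  415  771  1277  1957
Second differences: 128  230  356  506  680
Third differences: 102  126  150  174
Fourth differences: 24  24  24
Constant fourth difference = 24.
Extend forward: 174 + 24 = 198;  680 + 198 = 878;  1957 + 878 = 2835;  4675 + 2835 = 7510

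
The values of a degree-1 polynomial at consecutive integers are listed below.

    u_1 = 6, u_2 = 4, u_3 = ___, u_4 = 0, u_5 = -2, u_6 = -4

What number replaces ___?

Using the last 3 terms:
-2  -2
Constant first difference = -2.
Extend backward: 0 + 2 = 2

2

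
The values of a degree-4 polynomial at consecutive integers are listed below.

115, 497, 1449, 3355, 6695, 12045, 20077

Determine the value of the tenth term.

Δ: 382, 952, 1906, 3340, 5350, 8032
Δ²: 570, 954, 1434, 2010, 2682
Δ³: 384, 480, 576, 672
Δ⁴: 96, 96, 96
Fourth differences constant at 96.
672 + 96 = 768;  2682 + 768 = 3450;  8032 + 3450 = 11482;  20077 + 11482 = 31559
768 + 96 = 864;  3450 + 864 = 4314;  11482 + 4314 = 15796;  31559 + 15796 = 47355
864 + 96 = 960;  4314 + 960 = 5274;  15796 + 5274 = 21070;  47355 + 21070 = 68425

68425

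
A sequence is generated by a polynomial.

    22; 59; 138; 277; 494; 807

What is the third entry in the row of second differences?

D1: 37, 79, 139, 217, 313
D2: 42, 60, 78, 96
D3: 18, 18, 18

78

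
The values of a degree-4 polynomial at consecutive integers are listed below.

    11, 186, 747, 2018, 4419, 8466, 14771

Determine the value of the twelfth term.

D1: 175, 561, 1271, 2401, 4047, 6305
D2: 386, 710, 1130, 1646, 2258
D3: 324, 420, 516, 612
D4: 96, 96, 96
The fourth differences are constant (96).
612 + 96 = 708;  2258 + 708 = 2966;  6305 + 2966 = 9271;  14771 + 9271 = 24042
708 + 96 = 804;  2966 + 804 = 3770;  9271 + 3770 = 13041;  24042 + 13041 = 37083
804 + 96 = 900;  3770 + 900 = 4670;  13041 + 4670 = 17711;  37083 + 17711 = 54794
900 + 96 = 996;  4670 + 996 = 5666;  17711 + 5666 = 23377;  54794 + 23377 = 78171
996 + 96 = 1092;  5666 + 1092 = 6758;  23377 + 6758 = 30135;  78171 + 30135 = 108306

108306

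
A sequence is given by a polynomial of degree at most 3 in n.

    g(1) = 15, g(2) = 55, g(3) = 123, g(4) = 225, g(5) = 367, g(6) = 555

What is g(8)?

First differences: 40, 68, 102, 142, 188
Second differences: 28, 34, 40, 46
Third differences: 6, 6, 6
The third differences are constant (6).
46 + 6 = 52;  188 + 52 = 240;  555 + 240 = 795
52 + 6 = 58;  240 + 58 = 298;  795 + 298 = 1093

1093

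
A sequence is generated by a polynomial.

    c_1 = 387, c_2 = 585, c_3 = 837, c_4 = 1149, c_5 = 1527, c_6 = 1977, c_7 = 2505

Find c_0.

198, 252, 312, 378, 450, 528
54, 60, 66, 72, 78
6, 6, 6, 6
The third differences are constant at 6.
Work back: 54 − 6 = 48;  198 − 48 = 150;  387 − 150 = 237

237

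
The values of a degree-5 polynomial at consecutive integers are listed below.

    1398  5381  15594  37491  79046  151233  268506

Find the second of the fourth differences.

3000

D1: 3983, 10213, 21897, 41555, 72187, 117273
D2: 6230, 11684, 19658, 30632, 45086
D3: 5454, 7974, 10974, 14454
D4: 2520, 3000, 3480
D5: 480, 480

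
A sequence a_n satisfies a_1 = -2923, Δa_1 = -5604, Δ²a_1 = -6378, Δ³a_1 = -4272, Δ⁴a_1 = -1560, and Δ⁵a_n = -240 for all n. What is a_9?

Build the table forward from the leading diagonal:
Fifth differences: -240  -240  -240  -240  -240  -240  -240  -240  -240
Fourth differences: -1560  -1800  -2040  -2280  -2520  -2760  -3000  -3240  -3480
Third differences: -4272  -5832  -7632  -9672  -11952  -14472  -17232  -20232  -23472
Second differences: -6378  -10650  -16482  -24114  -33786  -45738  -60210  -77442  -97674
First differences: -5604  -11982  -22632  -39114  -63228  -97014  -142752  -202962  -280404
a: -2923  -8527  -20509  -43141  -82255  -145483  -242497  -385249  -588211

-588211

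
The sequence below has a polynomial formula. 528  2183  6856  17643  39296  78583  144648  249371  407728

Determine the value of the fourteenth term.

2790263

First differences: 1655, 4673, 10787, 21653, 39287, 66065, 104723, 158357
Second differences: 3018, 6114, 10866, 17634, 26778, 38658, 53634
Third differences: 3096, 4752, 6768, 9144, 11880, 14976
Fourth differences: 1656, 2016, 2376, 2736, 3096
Fifth differences: 360, 360, 360, 360
Fifth differences constant at 360.
3096 + 360 = 3456;  14976 + 3456 = 18432;  53634 + 18432 = 72066;  158357 + 72066 = 230423;  407728 + 230423 = 638151
3456 + 360 = 3816;  18432 + 3816 = 22248;  72066 + 22248 = 94314;  230423 + 94314 = 324737;  638151 + 324737 = 962888
3816 + 360 = 4176;  22248 + 4176 = 26424;  94314 + 26424 = 120738;  324737 + 120738 = 445475;  962888 + 445475 = 1408363
4176 + 360 = 4536;  26424 + 4536 = 30960;  120738 + 30960 = 151698;  445475 + 151698 = 597173;  1408363 + 597173 = 2005536
4536 + 360 = 4896;  30960 + 4896 = 35856;  151698 + 35856 = 187554;  597173 + 187554 = 784727;  2005536 + 784727 = 2790263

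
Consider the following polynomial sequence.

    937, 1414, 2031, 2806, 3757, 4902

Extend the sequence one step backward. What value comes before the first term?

First differences: 477, 617, 775, 951, 1145
Second differences: 140, 158, 176, 194
Third differences: 18, 18, 18
The third differences are constant at 18.
Work back: 140 − 18 = 122;  477 − 122 = 355;  937 − 355 = 582

582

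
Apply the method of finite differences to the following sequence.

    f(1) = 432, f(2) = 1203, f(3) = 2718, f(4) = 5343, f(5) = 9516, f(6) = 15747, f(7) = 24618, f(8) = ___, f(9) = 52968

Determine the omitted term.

Using the first 7 terms:
Δ: 771, 1515, 2625, 4173, 6231, 8871
Δ²: 744, 1110, 1548, 2058, 2640
Δ³: 366, 438, 510, 582
Δ⁴: 72, 72, 72
Constant fourth difference = 72.
Extend forward: 582 + 72 = 654;  2640 + 654 = 3294;  8871 + 3294 = 12165;  24618 + 12165 = 36783

36783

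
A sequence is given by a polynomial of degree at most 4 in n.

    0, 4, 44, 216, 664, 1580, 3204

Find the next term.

First differences: 4  40  172  448  916  1624
Second differences: 36  132  276  468  708
Third differences: 96  144  192  240
Fourth differences: 48  48  48
Fourth differences constant at 48.
240 + 48 = 288;  708 + 288 = 996;  1624 + 996 = 2620;  3204 + 2620 = 5824

5824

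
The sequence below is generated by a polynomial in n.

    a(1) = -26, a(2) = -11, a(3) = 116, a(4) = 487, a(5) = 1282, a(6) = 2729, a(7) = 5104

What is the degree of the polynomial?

First differences: 15, 127, 371, 795, 1447, 2375
Second differences: 112, 244, 424, 652, 928
Third differences: 132, 180, 228, 276
Fourth differences: 48, 48, 48
The fourth differences are constant, so the polynomial has degree 4.

4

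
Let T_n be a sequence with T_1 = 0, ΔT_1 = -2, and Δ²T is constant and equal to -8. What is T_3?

Build the table forward from the leading diagonal:
Second differences: -8  -8  -8
First differences: -2  -10  -18
T: 0  -2  -12

-12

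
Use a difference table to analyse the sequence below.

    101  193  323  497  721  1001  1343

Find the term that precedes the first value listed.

92  130  174  224  280  342
38  44  50  56  62
6  6  6  6
The third differences are constant at 6.
Work back: 38 − 6 = 32;  92 − 32 = 60;  101 − 60 = 41

41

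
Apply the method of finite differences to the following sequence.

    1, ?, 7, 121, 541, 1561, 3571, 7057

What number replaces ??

1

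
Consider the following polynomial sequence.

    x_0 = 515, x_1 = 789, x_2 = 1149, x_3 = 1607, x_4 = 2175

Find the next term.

274, 360, 458, 568
86, 98, 110
12, 12
Constant third difference = 12, so extend:
110 + 12 = 122;  568 + 122 = 690;  2175 + 690 = 2865

2865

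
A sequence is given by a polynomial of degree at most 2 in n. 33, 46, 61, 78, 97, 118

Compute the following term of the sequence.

141

First differences: 13  15  17  19  21
Second differences: 2  2  2  2
The second differences are constant (2).
21 + 2 = 23;  118 + 23 = 141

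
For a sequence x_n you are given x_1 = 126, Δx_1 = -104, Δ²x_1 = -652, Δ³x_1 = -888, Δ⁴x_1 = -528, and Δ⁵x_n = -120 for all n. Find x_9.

-112370

Build the table forward from the leading diagonal:
D5: -120, -120, -120, -120, -120, -120, -120, -120, -120
D4: -528, -648, -768, -888, -1008, -1128, -1248, -1368, -1488
D3: -888, -1416, -2064, -2832, -3720, -4728, -5856, -7104, -8472
D2: -652, -1540, -2956, -5020, -7852, -11572, -16300, -22156, -29260
D1: -104, -756, -2296, -5252, -10272, -18124, -29696, -45996, -68152
x: 126, 22, -734, -3030, -8282, -18554, -36678, -66374, -112370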